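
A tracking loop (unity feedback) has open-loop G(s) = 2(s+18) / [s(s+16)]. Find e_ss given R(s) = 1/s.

0

G(s) has one factor of s in the denominator, so the system is type 1.
A type-1 system has K_p = ∞, so it tracks a step input with zero steady-state error.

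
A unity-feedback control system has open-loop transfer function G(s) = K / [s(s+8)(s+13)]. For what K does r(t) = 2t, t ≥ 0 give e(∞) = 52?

System type = 1 (one pole at s=0).
K_v = lim_{s→0} s·G(s) = K / (8·13) = (1/104)·K.
e_ss = 2/K_v = 52 ⇒ K_v = 1/26 ⇒ K = (1/26)/(1/104) = 4.

4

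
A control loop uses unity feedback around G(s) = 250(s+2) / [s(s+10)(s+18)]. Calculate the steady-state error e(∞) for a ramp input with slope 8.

G(s) has one factor of s in the denominator, so the system is type 1.
K_v = lim_{s→0} s·G(s) = 250·2 / (10·18) = 25/9.
e_ss = 8/K_v = 8/(25/9) = 2.88.

2.88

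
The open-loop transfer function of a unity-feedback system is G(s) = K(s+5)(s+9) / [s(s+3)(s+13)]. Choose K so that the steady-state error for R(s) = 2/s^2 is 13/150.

One free integrator in G(s): this is a type 1 system.
K_v = lim_{s→0} s·G(s) = K·5·9 / (3·13) = (15/13)·K.
e_ss = 2/K_v = 13/150 ⇒ K_v = 300/13 ⇒ K = (300/13)/(15/13) = 20.

20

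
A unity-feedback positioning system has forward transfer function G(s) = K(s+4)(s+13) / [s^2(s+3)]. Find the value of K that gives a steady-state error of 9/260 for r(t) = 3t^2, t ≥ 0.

10

The open loop has two poles at the origin → type 2 system.
K_a = lim_{s→0} s^2·G(s) = K·4·13 / (3) = (52/3)·K.
e_ss = 6/K_a = 9/260 ⇒ K_a = 520/3 ⇒ K = (520/3)/(52/3) = 10.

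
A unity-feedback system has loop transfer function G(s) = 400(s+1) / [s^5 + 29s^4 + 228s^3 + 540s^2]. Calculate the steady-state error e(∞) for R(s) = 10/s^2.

The denominator has no term below 540s^2 — 2 poles at s=0, type 2.
A type-2 system has K_v = ∞, so it tracks a ramp input with zero steady-state error.

0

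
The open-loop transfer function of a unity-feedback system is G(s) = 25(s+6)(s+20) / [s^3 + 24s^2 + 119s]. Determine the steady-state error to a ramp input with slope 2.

119/1500

Factoring s from the denominator leaves a polynomial with constant term 119, so the system is type 1.
K_v = lim_{s→0} s·G(s) = 25·6·20 / 119 = 3000/119.
e_ss = 2/K_v = 2/(3000/119) = 119/1500.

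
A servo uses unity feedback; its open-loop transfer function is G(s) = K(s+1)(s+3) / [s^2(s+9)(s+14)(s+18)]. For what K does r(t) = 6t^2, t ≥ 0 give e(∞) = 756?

12

System type = 2 (two poles at s=0).
K_a = lim_{s→0} s^2·G(s) = K·1·3 / (9·14·18) = (1/756)·K.
e_ss = 12/K_a = 756 ⇒ K_a = 1/63 ⇒ K = (1/63)/(1/756) = 12.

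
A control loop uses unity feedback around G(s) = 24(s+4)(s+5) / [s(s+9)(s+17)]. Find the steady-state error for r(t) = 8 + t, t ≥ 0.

System type = 1 (one pole at s=0). Taking each input component in turn:
  • 8: tracked with zero error.
  • t: e_ss = 1/K_v with K_v=160/51 → 51/160.
Total e_ss = 51/160.

51/160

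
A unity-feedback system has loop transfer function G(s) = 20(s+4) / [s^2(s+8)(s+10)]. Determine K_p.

K_p = lim_{s→0} G(s); with 2 poles at the origin the limit diverges, so K_p = ∞.

infinity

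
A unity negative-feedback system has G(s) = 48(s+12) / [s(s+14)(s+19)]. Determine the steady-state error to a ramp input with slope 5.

G(s) has one factor of s in the denominator, so the system is type 1.
K_v = lim_{s→0} s·G(s) = 48·12 / (14·19) = 288/133.
e_ss = 5/K_v = 5/(288/133) = 665/288.

665/288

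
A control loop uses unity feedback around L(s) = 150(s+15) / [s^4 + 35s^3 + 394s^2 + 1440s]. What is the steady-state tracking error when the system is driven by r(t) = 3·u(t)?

0

Factoring s from the denominator leaves a polynomial with constant term 1440, so the system is type 1.
A type-1 system has K_p = ∞, so it tracks a step input with zero steady-state error.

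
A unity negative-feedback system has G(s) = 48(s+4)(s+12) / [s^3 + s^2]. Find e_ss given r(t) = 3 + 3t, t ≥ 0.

Lowest-order denominator term is s^2, so the open loop has 2 poles at the origin → type 2 system. Treating each term separately:
  • 3: tracked with zero error.
  • 3t: tracked with zero error.
Total e_ss = 0.

0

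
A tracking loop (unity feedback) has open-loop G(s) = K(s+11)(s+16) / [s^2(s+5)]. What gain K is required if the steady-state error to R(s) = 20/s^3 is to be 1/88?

50

Two free integrators in G(s): this is a type 2 system.
K_a = lim_{s→0} s^2·G(s) = K·11·16 / (5) = 35.2·K.
e_ss = 20/K_a = 1/88 ⇒ K_a = 1760 ⇒ K = 1760/35.2 = 50.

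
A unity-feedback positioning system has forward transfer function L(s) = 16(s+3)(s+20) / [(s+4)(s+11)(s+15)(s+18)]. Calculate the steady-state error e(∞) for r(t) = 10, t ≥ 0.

System type = 0 (no poles at s=0).
K_p = lim_{s→0} L(s) = 16·3·20 / (4·11·15·18) = 8/99.
e_ss = 10/(1 + K_p) = 10/(107/99) = 990/107.

990/107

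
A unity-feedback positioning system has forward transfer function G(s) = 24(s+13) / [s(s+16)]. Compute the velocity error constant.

One free integrator in G(s): this is a type 1 system.
K_v = lim_{s→0} s·G(s) = 24·13 / (16) = 19.5.

19.5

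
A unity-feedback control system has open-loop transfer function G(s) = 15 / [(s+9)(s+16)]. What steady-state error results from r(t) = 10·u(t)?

The open loop has no poles at the origin → type 0 system.
K_p = lim_{s→0} G(s) = 15 / (9·16) = 5/48.
e_ss = 10/(1 + K_p) = 10/(53/48) = 480/53.

480/53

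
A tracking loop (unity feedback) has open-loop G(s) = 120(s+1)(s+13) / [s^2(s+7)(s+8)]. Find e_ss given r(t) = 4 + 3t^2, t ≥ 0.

14/65

Two free integrators in G(s): this is a type 2 system. Taking each input component in turn:
  • 4: tracked with zero error.
  • 3t^2: e_ss = 6/K_a with K_a=195/7 → 14/65.
Total e_ss = 14/65.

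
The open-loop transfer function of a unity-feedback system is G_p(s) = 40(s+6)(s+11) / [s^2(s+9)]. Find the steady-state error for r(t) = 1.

0

System type = 2 (two poles at s=0).
A type-2 system has K_p = ∞, so it tracks a step input with zero steady-state error.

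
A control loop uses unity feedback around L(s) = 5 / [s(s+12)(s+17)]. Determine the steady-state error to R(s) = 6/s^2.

One free integrator in L(s): this is a type 1 system.
K_v = lim_{s→0} s·L(s) = 5 / (12·17) = 5/204.
e_ss = 6/K_v = 6/(5/204) = 244.8.

244.8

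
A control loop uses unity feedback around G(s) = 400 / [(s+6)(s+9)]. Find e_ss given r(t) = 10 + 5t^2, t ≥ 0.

infinity

G(s) has no factors of s in the denominator, so the system is type 0. Taking each input component in turn:
  • 10: e_ss = 10/(1+K_p) with K_p=200/27 → 270/227.
  • 5t^2: a type-0 system cannot track it, e_ss → ∞.
The unbounded component dominates.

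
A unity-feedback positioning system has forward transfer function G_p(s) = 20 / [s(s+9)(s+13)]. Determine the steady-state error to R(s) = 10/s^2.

58.5

G_p(s) has one factor of s in the denominator, so the system is type 1.
K_v = lim_{s→0} s·G_p(s) = 20 / (9·13) = 20/117.
e_ss = 10/K_v = 10/(20/117) = 58.5.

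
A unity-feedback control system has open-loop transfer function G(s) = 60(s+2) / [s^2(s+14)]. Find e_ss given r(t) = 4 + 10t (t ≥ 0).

0

G(s) has two factors of s in the denominator, so the system is type 2. By superposition:
  • 4: tracked with zero error.
  • 10t: tracked with zero error.
Total e_ss = 0.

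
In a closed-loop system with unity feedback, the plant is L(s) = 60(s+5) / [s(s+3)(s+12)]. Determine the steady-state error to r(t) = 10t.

1.2

System type = 1 (one pole at s=0).
K_v = lim_{s→0} s·L(s) = 60·5 / (3·12) = 25/3.
e_ss = 10/K_v = 10/(25/3) = 1.2.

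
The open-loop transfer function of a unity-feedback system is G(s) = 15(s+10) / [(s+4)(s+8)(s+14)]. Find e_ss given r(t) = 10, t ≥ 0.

G(s) has no factors of s in the denominator, so the system is type 0.
K_p = lim_{s→0} G(s) = 15·10 / (4·8·14) = 75/224.
e_ss = 10/(1 + K_p) = 10/(299/224) = 2240/299.

2240/299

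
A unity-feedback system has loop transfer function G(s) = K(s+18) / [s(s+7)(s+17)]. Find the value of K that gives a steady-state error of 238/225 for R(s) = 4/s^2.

G(s) has one factor of s in the denominator, so the system is type 1.
K_v = lim_{s→0} s·G(s) = K·18 / (7·17) = (18/119)·K.
e_ss = 4/K_v = 238/225 ⇒ K_v = 450/119 ⇒ K = (450/119)/(18/119) = 25.

25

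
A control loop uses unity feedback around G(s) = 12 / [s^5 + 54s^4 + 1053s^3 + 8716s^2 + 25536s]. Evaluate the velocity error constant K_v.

Lowest-order denominator term is 25536s, so the open loop has 1 pole at the origin → type 1 system.
K_v = lim_{s→0} s·G(s) = 12 / 25536 = 1/2128.

1/2128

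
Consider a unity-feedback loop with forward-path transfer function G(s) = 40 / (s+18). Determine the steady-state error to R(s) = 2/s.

G(s) has no factors of s in the denominator, so the system is type 0.
K_p = lim_{s→0} G(s) = 40 / (18) = 20/9.
e_ss = 2/(1 + K_p) = 2/(29/9) = 18/29.

18/29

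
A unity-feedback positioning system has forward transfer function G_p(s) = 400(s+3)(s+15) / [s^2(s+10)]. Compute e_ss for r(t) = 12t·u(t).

Two free integrators in G_p(s): this is a type 2 system.
K_v = ∞ for a type-2 system; e_ss to a ramp is zero.

0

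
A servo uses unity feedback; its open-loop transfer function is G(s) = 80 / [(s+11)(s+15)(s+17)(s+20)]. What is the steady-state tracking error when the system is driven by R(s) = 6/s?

16830/2809

G(s) has no factors of s in the denominator, so the system is type 0.
K_p = lim_{s→0} G(s) = 80 / (11·15·17·20) = 4/2805.
e_ss = 6/(1 + K_p) = 6/(2809/2805) = 16830/2809.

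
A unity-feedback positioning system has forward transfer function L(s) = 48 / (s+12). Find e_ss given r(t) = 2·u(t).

No free integrators in L(s): this is a type 0 system.
K_p = lim_{s→0} L(s) = 48 / (12) = 4.
e_ss = 2/(1 + K_p) = 2/5 = 0.4.

0.4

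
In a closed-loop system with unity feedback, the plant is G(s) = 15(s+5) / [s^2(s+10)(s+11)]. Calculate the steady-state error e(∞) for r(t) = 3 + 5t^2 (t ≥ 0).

44/3

G(s) has two factors of s in the denominator, so the system is type 2. Treating each term separately:
  • 3: tracked with zero error.
  • 5t^2: e_ss = 10/K_a with K_a=15/22 → 44/3.
Total e_ss = 44/3.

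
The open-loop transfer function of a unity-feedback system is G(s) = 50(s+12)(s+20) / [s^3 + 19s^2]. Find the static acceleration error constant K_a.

The denominator has no term below 19s^2 — 2 poles at s=0, type 2.
K_a = lim_{s→0} s^2·G(s) = 50·12·20 / 19 = 12000/19.

12000/19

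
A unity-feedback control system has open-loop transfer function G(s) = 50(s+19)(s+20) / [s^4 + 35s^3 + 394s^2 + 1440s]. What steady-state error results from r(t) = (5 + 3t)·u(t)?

The denominator has no term below 1440s — 1 pole at s=0, type 1. Treating each term separately:
  • 5: tracked with zero error.
  • 3t: e_ss = 3/K_v with K_v=475/36 → 108/475.
Total e_ss = 108/475.

108/475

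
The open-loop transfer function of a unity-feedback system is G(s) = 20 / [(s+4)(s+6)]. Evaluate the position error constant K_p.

The open loop has no poles at the origin → type 0 system.
K_p = lim_{s→0} G(s) = 20 / (4·6) = 5/6.

5/6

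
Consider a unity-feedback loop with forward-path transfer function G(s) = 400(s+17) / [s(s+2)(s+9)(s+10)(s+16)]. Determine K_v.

85/36

The open loop has one pole at the origin → type 1 system.
K_v = lim_{s→0} s·G(s) = 400·17 / (2·9·10·16) = 85/36.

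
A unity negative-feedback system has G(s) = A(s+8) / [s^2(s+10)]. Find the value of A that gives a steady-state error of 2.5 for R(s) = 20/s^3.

Two free integrators in G(s): this is a type 2 system.
K_a = lim_{s→0} s^2·G(s) = A·8 / (10) = 0.8·A.
e_ss = 20/K_a = 2.5 ⇒ K_a = 8 ⇒ A = 8/0.8 = 10.

10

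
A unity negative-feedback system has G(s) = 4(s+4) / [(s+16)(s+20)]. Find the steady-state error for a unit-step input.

20/21

The open loop has no poles at the origin → type 0 system.
K_p = lim_{s→0} G(s) = 4·4 / (16·20) = 0.05.
e_ss = 1/(1 + K_p) = 1/1.05 = 20/21.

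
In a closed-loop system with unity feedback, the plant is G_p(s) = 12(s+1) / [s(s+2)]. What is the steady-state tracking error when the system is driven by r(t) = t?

G_p(s) has one factor of s in the denominator, so the system is type 1.
K_v = lim_{s→0} s·G_p(s) = 12·1 / (2) = 6.
e_ss = 1/K_v = 1/6.

1/6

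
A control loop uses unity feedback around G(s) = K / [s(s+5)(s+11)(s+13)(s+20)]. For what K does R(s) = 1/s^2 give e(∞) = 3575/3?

The open loop has one pole at the origin → type 1 system.
K_v = lim_{s→0} s·G(s) = K / (5·11·13·20) = (1/14300)·K.
e_ss = 1/K_v = 3575/3 ⇒ K_v = 3/3575 ⇒ K = (3/3575)/(1/14300) = 12.

12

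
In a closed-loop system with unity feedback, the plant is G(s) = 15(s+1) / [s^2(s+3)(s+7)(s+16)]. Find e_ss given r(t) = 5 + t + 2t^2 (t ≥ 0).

The open loop has two poles at the origin → type 2 system. Taking each input component in turn:
  • 5: tracked with zero error.
  • t: tracked with zero error.
  • 2t^2: e_ss = 4/K_a with K_a=5/112 → 89.6.
Total e_ss = 89.6.

89.6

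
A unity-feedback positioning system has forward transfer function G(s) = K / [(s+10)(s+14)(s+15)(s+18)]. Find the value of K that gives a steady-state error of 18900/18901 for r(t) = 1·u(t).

2

No free integrators in G(s): this is a type 0 system.
K_p = lim_{s→0} G(s) = K / (10·14·15·18) = (1/37800)·K.
e_ss = 1/(1 + K_p) = 18900/18901 ⇒ 1 + (1/37800)·K = 18901/18900 ⇒ K = 2.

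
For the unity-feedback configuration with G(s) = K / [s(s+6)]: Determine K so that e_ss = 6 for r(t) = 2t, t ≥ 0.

The open loop has one pole at the origin → type 1 system.
K_v = lim_{s→0} s·G(s) = K / (6) = (1/6)·K.
e_ss = 2/K_v = 6 ⇒ K_v = 1/3 ⇒ K = (1/3)/(1/6) = 2.

2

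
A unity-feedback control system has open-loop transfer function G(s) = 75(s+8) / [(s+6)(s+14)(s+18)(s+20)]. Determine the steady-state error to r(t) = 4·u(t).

System type = 0 (no poles at s=0).
K_p = lim_{s→0} G(s) = 75·8 / (6·14·18·20) = 5/252.
e_ss = 4/(1 + K_p) = 4/(257/252) = 1008/257.

1008/257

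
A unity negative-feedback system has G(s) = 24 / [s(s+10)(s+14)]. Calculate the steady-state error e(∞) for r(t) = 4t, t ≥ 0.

G(s) has one factor of s in the denominator, so the system is type 1.
K_v = lim_{s→0} s·G(s) = 24 / (10·14) = 6/35.
e_ss = 4/K_v = 4/(6/35) = 70/3.

70/3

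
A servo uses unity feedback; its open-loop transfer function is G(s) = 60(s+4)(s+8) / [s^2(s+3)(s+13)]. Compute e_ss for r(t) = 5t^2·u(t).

13/64

The open loop has two poles at the origin → type 2 system.
K_a = lim_{s→0} s^2·G(s) = 60·4·8 / (3·13) = 640/13.
r(t) = 5t^2 gives R(s) = 10/s^3.
e_ss = 10/K_a = 10/(640/13) = 13/64.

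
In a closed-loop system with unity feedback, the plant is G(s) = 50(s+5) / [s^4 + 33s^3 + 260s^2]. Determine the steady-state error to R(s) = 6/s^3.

Lowest-order denominator term is 260s^2, so the open loop has 2 poles at the origin → type 2 system.
K_a = lim_{s→0} s^2·G(s) = 50·5 / 260 = 25/26.
r(t) = 3t^2 gives R(s) = 6/s^3.
e_ss = 6/K_a = 6/(25/26) = 6.24.

6.24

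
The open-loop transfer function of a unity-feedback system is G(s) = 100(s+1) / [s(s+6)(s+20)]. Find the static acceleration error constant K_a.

The open loop has one pole at the origin → type 1 system.
K_a = lim_{s→0} s^2·G(s) = 0 (the extra factor of s kills the finite limit).

0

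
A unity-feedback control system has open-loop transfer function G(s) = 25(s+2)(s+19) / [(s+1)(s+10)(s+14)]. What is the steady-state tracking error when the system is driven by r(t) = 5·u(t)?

70/109

The open loop has no poles at the origin → type 0 system.
K_p = lim_{s→0} G(s) = 25·2·19 / (1·10·14) = 95/14.
e_ss = 5/(1 + K_p) = 5/(109/14) = 70/109.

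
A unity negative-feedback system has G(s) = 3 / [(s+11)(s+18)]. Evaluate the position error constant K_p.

No free integrators in G(s): this is a type 0 system.
K_p = lim_{s→0} G(s) = 3 / (11·18) = 1/66.

1/66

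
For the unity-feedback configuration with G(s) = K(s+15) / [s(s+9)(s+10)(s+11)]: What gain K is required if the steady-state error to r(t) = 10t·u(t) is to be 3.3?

200

G(s) has one factor of s in the denominator, so the system is type 1.
K_v = lim_{s→0} s·G(s) = K·15 / (9·10·11) = (1/66)·K.
e_ss = 10/K_v = 3.3 ⇒ K_v = 100/33 ⇒ K = (100/33)/(1/66) = 200.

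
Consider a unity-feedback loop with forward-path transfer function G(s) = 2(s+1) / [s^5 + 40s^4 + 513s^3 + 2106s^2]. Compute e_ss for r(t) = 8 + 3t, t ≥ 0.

0

Lowest-order denominator term is 2106s^2, so the open loop has 2 poles at the origin → type 2 system. Treating each term separately:
  • 8: tracked with zero error.
  • 3t: tracked with zero error.
Total e_ss = 0.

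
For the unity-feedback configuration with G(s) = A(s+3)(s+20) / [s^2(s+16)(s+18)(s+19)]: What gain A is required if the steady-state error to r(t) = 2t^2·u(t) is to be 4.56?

80

The open loop has two poles at the origin → type 2 system.
K_a = lim_{s→0} s^2·G(s) = A·3·20 / (16·18·19) = (5/456)·A.
e_ss = 4/K_a = 4.56 ⇒ K_a = 50/57 ⇒ A = (50/57)/(5/456) = 80.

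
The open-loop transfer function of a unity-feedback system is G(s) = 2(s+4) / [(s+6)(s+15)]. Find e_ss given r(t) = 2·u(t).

90/49

No free integrators in G(s): this is a type 0 system.
K_p = lim_{s→0} G(s) = 2·4 / (6·15) = 4/45.
e_ss = 2/(1 + K_p) = 2/(49/45) = 90/49.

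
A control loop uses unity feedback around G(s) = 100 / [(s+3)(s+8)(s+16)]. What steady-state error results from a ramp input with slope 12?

System type = 0 (no poles at s=0).
For a type-0 system K_v = 0, so e_ss to a ramp input is unbounded.

infinity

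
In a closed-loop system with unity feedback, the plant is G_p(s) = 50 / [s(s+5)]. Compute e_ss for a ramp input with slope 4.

G_p(s) has one factor of s in the denominator, so the system is type 1.
K_v = lim_{s→0} s·G_p(s) = 50 / (5) = 10.
e_ss = 4/K_v = 4/10 = 0.4.

0.4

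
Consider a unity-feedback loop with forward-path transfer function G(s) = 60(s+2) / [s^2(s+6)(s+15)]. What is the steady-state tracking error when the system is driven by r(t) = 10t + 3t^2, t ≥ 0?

4.5

Two free integrators in G(s): this is a type 2 system. Taking each input component in turn:
  • 10t: tracked with zero error.
  • 3t^2: e_ss = 6/K_a with K_a=4/3 → 4.5.
Total e_ss = 4.5.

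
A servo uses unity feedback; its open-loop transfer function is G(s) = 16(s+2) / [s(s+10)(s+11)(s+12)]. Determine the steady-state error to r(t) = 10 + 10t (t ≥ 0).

System type = 1 (one pole at s=0). Treating each term separately:
  • 10: tracked with zero error.
  • 10t: e_ss = 10/K_v with K_v=4/165 → 412.5.
Total e_ss = 412.5.

412.5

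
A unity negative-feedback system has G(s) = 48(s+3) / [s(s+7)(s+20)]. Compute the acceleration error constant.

0

One free integrator in G(s): this is a type 1 system.
K_a = lim_{s→0} s^2·G(s) = 0 (the extra factor of s kills the finite limit).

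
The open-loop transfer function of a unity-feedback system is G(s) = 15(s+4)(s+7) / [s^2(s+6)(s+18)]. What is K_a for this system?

35/9

Two free integrators in G(s): this is a type 2 system.
K_a = lim_{s→0} s^2·G(s) = 15·4·7 / (6·18) = 35/9.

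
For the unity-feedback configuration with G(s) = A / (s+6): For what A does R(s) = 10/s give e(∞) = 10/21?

120

The open loop has no poles at the origin → type 0 system.
K_p = lim_{s→0} G(s) = A / (6) = (1/6)·A.
e_ss = 10/(1 + K_p) = 10/21 ⇒ 1 + (1/6)·A = 21 ⇒ A = 120.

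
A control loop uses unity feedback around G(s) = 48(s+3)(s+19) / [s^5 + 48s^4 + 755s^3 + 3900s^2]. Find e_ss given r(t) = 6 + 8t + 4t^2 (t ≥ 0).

The denominator has no term below 3900s^2 — 2 poles at s=0, type 2. Treating each term separately:
  • 6: tracked with zero error.
  • 8t: tracked with zero error.
  • 4t^2: e_ss = 8/K_a with K_a=228/325 → 650/57.
Total e_ss = 650/57.

650/57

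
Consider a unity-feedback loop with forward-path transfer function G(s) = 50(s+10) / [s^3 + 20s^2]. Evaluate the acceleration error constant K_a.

25

Factoring s^2 from the denominator leaves a polynomial with constant term 20, so the system is type 2.
K_a = lim_{s→0} s^2·G(s) = 50·10 / 20 = 25.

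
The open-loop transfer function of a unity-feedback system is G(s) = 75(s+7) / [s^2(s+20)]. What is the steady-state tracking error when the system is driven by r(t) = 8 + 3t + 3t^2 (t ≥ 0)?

The open loop has two poles at the origin → type 2 system. By superposition:
  • 8: tracked with zero error.
  • 3t: tracked with zero error.
  • 3t^2: e_ss = 6/K_a with K_a=26.25 → 8/35.
Total e_ss = 8/35.

8/35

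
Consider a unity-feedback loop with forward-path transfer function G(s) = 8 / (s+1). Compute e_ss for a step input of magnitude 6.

2/3

The open loop has no poles at the origin → type 0 system.
K_p = lim_{s→0} G(s) = 8 / (1) = 8.
e_ss = 6/(1 + K_p) = 6/9 = 2/3.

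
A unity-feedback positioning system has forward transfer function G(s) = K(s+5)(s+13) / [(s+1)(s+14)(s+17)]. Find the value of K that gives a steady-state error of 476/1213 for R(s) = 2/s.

System type = 0 (no poles at s=0).
K_p = lim_{s→0} G(s) = K·5·13 / (1·14·17) = (65/238)·K.
e_ss = 2/(1 + K_p) = 476/1213 ⇒ 1 + (65/238)·K = 1213/238 ⇒ K = 15.

15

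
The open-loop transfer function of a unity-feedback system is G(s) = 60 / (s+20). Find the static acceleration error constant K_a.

0

No free integrators in G(s): this is a type 0 system.
K_a = lim_{s→0} s^2·G(s) = 0 (the extra factor of s kills the finite limit).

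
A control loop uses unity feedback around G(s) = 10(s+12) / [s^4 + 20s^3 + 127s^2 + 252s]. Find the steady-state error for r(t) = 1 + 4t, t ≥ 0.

The denominator has no term below 252s — 1 pole at s=0, type 1. Taking each input component in turn:
  • 1: tracked with zero error.
  • 4t: e_ss = 4/K_v with K_v=10/21 → 8.4.
Total e_ss = 8.4.

8.4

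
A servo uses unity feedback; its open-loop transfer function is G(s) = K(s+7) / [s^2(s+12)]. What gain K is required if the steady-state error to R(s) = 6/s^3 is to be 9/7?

8

G(s) has two factors of s in the denominator, so the system is type 2.
K_a = lim_{s→0} s^2·G(s) = K·7 / (12) = (7/12)·K.
e_ss = 6/K_a = 9/7 ⇒ K_a = 14/3 ⇒ K = (14/3)/(7/12) = 8.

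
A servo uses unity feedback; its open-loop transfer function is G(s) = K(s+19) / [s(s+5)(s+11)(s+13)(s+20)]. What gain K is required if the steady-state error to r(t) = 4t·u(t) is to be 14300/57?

12

System type = 1 (one pole at s=0).
K_v = lim_{s→0} s·G(s) = K·19 / (5·11·13·20) = (19/14300)·K.
e_ss = 4/K_v = 14300/57 ⇒ K_v = 57/3575 ⇒ K = (57/3575)/(19/14300) = 12.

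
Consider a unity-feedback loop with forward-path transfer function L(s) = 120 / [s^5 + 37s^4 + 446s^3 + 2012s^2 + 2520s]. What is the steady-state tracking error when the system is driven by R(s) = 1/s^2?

Lowest-order denominator term is 2520s, so the open loop has 1 pole at the origin → type 1 system.
K_v = lim_{s→0} s·L(s) = 120 / 2520 = 1/21.
e_ss = 1/K_v = 1/(1/21) = 21.

21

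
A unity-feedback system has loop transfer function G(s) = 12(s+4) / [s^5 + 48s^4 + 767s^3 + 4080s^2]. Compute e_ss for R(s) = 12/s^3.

1020

Lowest-order denominator term is 4080s^2, so the open loop has 2 poles at the origin → type 2 system.
K_a = lim_{s→0} s^2·G(s) = 12·4 / 4080 = 1/85.
r(t) = 6t^2 gives R(s) = 12/s^3.
e_ss = 12/K_a = 12/(1/85) = 1020.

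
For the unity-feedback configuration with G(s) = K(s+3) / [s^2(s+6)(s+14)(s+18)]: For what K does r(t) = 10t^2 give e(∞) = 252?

G(s) has two factors of s in the denominator, so the system is type 2.
K_a = lim_{s→0} s^2·G(s) = K·3 / (6·14·18) = (1/504)·K.
e_ss = 20/K_a = 252 ⇒ K_a = 5/63 ⇒ K = (5/63)/(1/504) = 40.

40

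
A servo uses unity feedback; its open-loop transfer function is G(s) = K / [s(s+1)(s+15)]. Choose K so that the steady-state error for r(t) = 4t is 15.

4

System type = 1 (one pole at s=0).
K_v = lim_{s→0} s·G(s) = K / (1·15) = (1/15)·K.
e_ss = 4/K_v = 15 ⇒ K_v = 4/15 ⇒ K = (4/15)/(1/15) = 4.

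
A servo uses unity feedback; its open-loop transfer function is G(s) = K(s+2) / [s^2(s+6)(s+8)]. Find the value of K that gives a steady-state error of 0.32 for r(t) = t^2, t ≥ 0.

Two free integrators in G(s): this is a type 2 system.
K_a = lim_{s→0} s^2·G(s) = K·2 / (6·8) = (1/24)·K.
e_ss = 2/K_a = 0.32 ⇒ K_a = 6.25 ⇒ K = 6.25/(1/24) = 150.

150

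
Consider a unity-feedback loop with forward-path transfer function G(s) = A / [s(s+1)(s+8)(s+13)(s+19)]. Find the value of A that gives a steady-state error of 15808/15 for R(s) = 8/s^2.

System type = 1 (one pole at s=0).
K_v = lim_{s→0} s·G(s) = A / (1·8·13·19) = (1/1976)·A.
e_ss = 8/K_v = 15808/15 ⇒ K_v = 15/1976 ⇒ A = (15/1976)/(1/1976) = 15.

15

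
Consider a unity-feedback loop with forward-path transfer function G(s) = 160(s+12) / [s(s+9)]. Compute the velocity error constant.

640/3

G(s) has one factor of s in the denominator, so the system is type 1.
K_v = lim_{s→0} s·G(s) = 160·12 / (9) = 640/3.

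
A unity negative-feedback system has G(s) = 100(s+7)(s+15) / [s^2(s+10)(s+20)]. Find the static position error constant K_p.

K_p = lim_{s→0} G(s); with 2 poles at the origin the limit diverges, so K_p = ∞.

infinity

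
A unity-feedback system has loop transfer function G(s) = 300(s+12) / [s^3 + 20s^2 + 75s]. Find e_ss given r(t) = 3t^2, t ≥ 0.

infinity

The denominator has no term below 75s — 1 pole at s=0, type 1.
K_a = lim_{s→0} s^2·G(s) = 0; the steady-state error to this parabolic input grows without bound.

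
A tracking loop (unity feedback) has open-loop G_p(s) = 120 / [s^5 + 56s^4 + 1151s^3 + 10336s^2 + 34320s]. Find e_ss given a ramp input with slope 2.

Factoring s from the denominator leaves a polynomial with constant term 34320, so the system is type 1.
K_v = lim_{s→0} s·G_p(s) = 120 / 34320 = 1/286.
e_ss = 2/K_v = 2/(1/286) = 572.

572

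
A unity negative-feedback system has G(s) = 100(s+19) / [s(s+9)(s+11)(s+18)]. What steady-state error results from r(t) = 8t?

3564/475

G(s) has one factor of s in the denominator, so the system is type 1.
K_v = lim_{s→0} s·G(s) = 100·19 / (9·11·18) = 950/891.
e_ss = 8/K_v = 8/(950/891) = 3564/475.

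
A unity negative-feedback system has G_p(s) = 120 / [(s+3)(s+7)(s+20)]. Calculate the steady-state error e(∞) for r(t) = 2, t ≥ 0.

G_p(s) has no factors of s in the denominator, so the system is type 0.
K_p = lim_{s→0} G_p(s) = 120 / (3·7·20) = 2/7.
e_ss = 2/(1 + K_p) = 2/(9/7) = 14/9.

14/9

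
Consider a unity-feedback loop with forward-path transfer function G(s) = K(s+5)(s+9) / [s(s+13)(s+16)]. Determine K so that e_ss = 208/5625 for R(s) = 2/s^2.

System type = 1 (one pole at s=0).
K_v = lim_{s→0} s·G(s) = K·5·9 / (13·16) = (45/208)·K.
e_ss = 2/K_v = 208/5625 ⇒ K_v = 5625/104 ⇒ K = (5625/104)/(45/208) = 250.

250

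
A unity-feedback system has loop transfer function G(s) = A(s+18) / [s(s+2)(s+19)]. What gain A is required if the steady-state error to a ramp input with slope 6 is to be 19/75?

G(s) has one factor of s in the denominator, so the system is type 1.
K_v = lim_{s→0} s·G(s) = A·18 / (2·19) = (9/19)·A.
e_ss = 6/K_v = 19/75 ⇒ K_v = 450/19 ⇒ A = (450/19)/(9/19) = 50.

50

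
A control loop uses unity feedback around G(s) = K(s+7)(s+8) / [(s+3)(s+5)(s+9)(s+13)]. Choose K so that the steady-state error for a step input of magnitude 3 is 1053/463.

G(s) has no factors of s in the denominator, so the system is type 0.
K_p = lim_{s→0} G(s) = K·7·8 / (3·5·9·13) = (56/1755)·K.
e_ss = 3/(1 + K_p) = 1053/463 ⇒ 1 + (56/1755)·K = 463/351 ⇒ K = 10.

10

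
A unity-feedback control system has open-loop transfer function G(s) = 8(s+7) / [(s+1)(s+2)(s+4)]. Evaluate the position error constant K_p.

System type = 0 (no poles at s=0).
K_p = lim_{s→0} G(s) = 8·7 / (1·2·4) = 7.

7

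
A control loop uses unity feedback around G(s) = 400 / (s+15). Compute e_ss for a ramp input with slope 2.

System type = 0 (no poles at s=0).
For a type-0 system K_v = 0, so e_ss to a ramp input is unbounded.

infinity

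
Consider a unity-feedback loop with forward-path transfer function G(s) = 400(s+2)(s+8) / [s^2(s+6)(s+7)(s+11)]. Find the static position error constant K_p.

K_p = lim_{s→0} G(s); with 2 poles at the origin the limit diverges, so K_p = ∞.

infinity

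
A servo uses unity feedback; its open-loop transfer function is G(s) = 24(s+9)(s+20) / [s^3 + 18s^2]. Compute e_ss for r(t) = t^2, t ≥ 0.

1/120

Lowest-order denominator term is 18s^2, so the open loop has 2 poles at the origin → type 2 system.
K_a = lim_{s→0} s^2·G(s) = 24·9·20 / 18 = 240.
r(t) = t^2 gives R(s) = 2/s^3.
e_ss = 2/K_a = 2/240 = 1/120.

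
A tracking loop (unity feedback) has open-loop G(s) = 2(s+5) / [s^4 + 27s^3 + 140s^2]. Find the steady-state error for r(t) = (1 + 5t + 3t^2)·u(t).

84

Lowest-order denominator term is 140s^2, so the open loop has 2 poles at the origin → type 2 system. By superposition:
  • 1: tracked with zero error.
  • 5t: tracked with zero error.
  • 3t^2: e_ss = 6/K_a with K_a=1/14 → 84.
Total e_ss = 84.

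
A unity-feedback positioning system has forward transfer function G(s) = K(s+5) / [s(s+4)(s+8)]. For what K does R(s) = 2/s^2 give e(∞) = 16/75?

60

The open loop has one pole at the origin → type 1 system.
K_v = lim_{s→0} s·G(s) = K·5 / (4·8) = (5/32)·K.
e_ss = 2/K_v = 16/75 ⇒ K_v = 9.375 ⇒ K = 9.375/(5/32) = 60.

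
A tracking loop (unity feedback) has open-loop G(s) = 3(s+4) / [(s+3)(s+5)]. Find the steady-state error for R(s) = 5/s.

25/9

System type = 0 (no poles at s=0).
K_p = lim_{s→0} G(s) = 3·4 / (3·5) = 0.8.
e_ss = 5/(1 + K_p) = 5/1.8 = 25/9.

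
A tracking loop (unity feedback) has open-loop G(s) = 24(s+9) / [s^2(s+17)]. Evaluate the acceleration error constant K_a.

216/17

Two free integrators in G(s): this is a type 2 system.
K_a = lim_{s→0} s^2·G(s) = 24·9 / (17) = 216/17.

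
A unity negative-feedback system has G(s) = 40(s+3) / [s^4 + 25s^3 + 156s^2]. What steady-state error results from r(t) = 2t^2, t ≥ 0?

5.2

The denominator has no term below 156s^2 — 2 poles at s=0, type 2.
K_a = lim_{s→0} s^2·G(s) = 40·3 / 156 = 10/13.
r(t) = 2t^2 gives R(s) = 4/s^3.
e_ss = 4/K_a = 4/(10/13) = 5.2.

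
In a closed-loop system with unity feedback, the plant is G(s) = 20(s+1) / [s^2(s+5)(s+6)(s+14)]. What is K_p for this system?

K_p = lim_{s→0} G(s); with 2 poles at the origin the limit diverges, so K_p = ∞.

infinity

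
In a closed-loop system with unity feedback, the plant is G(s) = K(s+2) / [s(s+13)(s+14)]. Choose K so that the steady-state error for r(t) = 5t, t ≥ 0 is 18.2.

G(s) has one factor of s in the denominator, so the system is type 1.
K_v = lim_{s→0} s·G(s) = K·2 / (13·14) = (1/91)·K.
e_ss = 5/K_v = 18.2 ⇒ K_v = 25/91 ⇒ K = (25/91)/(1/91) = 25.

25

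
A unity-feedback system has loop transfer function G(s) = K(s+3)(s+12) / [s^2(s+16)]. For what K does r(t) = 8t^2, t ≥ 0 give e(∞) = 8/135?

Two free integrators in G(s): this is a type 2 system.
K_a = lim_{s→0} s^2·G(s) = K·3·12 / (16) = 2.25·K.
e_ss = 16/K_a = 8/135 ⇒ K_a = 270 ⇒ K = 270/2.25 = 120.

120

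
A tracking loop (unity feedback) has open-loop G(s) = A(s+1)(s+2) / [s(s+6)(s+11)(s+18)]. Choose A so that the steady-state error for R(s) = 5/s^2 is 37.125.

80

System type = 1 (one pole at s=0).
K_v = lim_{s→0} s·G(s) = A·1·2 / (6·11·18) = (1/594)·A.
e_ss = 5/K_v = 37.125 ⇒ K_v = 40/297 ⇒ A = (40/297)/(1/594) = 80.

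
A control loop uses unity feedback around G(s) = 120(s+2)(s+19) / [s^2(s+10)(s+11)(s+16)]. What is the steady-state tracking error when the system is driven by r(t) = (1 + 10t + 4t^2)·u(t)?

The open loop has two poles at the origin → type 2 system. Taking each input component in turn:
  • 1: tracked with zero error.
  • 10t: tracked with zero error.
  • 4t^2: e_ss = 8/K_a with K_a=57/22 → 176/57.
Total e_ss = 176/57.

176/57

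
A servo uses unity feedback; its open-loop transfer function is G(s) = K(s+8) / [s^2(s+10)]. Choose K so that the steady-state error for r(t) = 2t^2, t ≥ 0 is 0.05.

100

Two free integrators in G(s): this is a type 2 system.
K_a = lim_{s→0} s^2·G(s) = K·8 / (10) = 0.8·K.
e_ss = 4/K_a = 0.05 ⇒ K_a = 80 ⇒ K = 80/0.8 = 100.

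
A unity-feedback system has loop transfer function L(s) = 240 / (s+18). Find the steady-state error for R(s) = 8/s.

System type = 0 (no poles at s=0).
K_p = lim_{s→0} L(s) = 240 / (18) = 40/3.
e_ss = 8/(1 + K_p) = 8/(43/3) = 24/43.

24/43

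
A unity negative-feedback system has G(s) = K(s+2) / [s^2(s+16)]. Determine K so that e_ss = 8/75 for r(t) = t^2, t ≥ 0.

150

G(s) has two factors of s in the denominator, so the system is type 2.
K_a = lim_{s→0} s^2·G(s) = K·2 / (16) = 0.125·K.
e_ss = 2/K_a = 8/75 ⇒ K_a = 18.75 ⇒ K = 18.75/0.125 = 150.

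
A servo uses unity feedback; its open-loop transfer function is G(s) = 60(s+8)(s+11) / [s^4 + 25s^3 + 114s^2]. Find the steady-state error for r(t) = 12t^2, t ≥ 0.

Lowest-order denominator term is 114s^2, so the open loop has 2 poles at the origin → type 2 system.
K_a = lim_{s→0} s^2·G(s) = 60·8·11 / 114 = 880/19.
r(t) = 12t^2 gives R(s) = 24/s^3.
e_ss = 24/K_a = 24/(880/19) = 57/110.

57/110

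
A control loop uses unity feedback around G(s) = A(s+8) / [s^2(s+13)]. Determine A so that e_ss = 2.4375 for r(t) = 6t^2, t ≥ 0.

8

The open loop has two poles at the origin → type 2 system.
K_a = lim_{s→0} s^2·G(s) = A·8 / (13) = (8/13)·A.
e_ss = 12/K_a = 2.4375 ⇒ K_a = 64/13 ⇒ A = (64/13)/(8/13) = 8.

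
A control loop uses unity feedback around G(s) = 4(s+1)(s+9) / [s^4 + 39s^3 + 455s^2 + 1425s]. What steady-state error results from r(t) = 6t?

237.5

Factoring s from the denominator leaves a polynomial with constant term 1425, so the system is type 1.
K_v = lim_{s→0} s·G(s) = 4·1·9 / 1425 = 12/475.
e_ss = 6/K_v = 6/(12/475) = 237.5.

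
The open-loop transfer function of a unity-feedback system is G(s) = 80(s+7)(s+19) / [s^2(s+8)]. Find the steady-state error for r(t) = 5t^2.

1/133

System type = 2 (two poles at s=0).
K_a = lim_{s→0} s^2·G(s) = 80·7·19 / (8) = 1330.
r(t) = 5t^2 gives R(s) = 10/s^3.
e_ss = 10/K_a = 10/1330 = 1/133.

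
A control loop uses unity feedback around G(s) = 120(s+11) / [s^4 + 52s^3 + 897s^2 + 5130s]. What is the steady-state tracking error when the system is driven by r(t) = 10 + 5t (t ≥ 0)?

The denominator has no term below 5130s — 1 pole at s=0, type 1. By superposition:
  • 10: tracked with zero error.
  • 5t: e_ss = 5/K_v with K_v=44/171 → 855/44.
Total e_ss = 855/44.

855/44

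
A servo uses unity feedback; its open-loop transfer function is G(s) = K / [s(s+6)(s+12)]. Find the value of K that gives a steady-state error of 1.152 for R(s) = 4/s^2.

G(s) has one factor of s in the denominator, so the system is type 1.
K_v = lim_{s→0} s·G(s) = K / (6·12) = (1/72)·K.
e_ss = 4/K_v = 1.152 ⇒ K_v = 125/36 ⇒ K = (125/36)/(1/72) = 250.

250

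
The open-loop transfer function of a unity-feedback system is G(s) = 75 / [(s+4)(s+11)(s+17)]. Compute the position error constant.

75/748

The open loop has no poles at the origin → type 0 system.
K_p = lim_{s→0} G(s) = 75 / (4·11·17) = 75/748.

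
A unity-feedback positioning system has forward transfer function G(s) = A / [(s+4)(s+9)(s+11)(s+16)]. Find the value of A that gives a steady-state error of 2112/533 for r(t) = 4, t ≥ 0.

G(s) has no factors of s in the denominator, so the system is type 0.
K_p = lim_{s→0} G(s) = A / (4·9·11·16) = (1/6336)·A.
e_ss = 4/(1 + K_p) = 2112/533 ⇒ 1 + (1/6336)·A = 533/528 ⇒ A = 60.

60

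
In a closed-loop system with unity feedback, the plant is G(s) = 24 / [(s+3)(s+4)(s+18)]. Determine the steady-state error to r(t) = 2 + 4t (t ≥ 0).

No free integrators in G(s): this is a type 0 system. Taking each input component in turn:
  • 2: e_ss = 2/(1+K_p) with K_p=1/9 → 1.8.
  • 4t: a type-0 system cannot track it, e_ss → ∞.
The unbounded component dominates.

infinity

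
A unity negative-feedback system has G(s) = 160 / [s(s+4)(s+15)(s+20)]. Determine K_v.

One free integrator in G(s): this is a type 1 system.
K_v = lim_{s→0} s·G(s) = 160 / (4·15·20) = 2/15.

2/15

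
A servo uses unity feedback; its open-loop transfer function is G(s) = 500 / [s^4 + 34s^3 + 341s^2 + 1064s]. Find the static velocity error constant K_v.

The denominator has no term below 1064s — 1 pole at s=0, type 1.
K_v = lim_{s→0} s·G(s) = 500 / 1064 = 125/266.

125/266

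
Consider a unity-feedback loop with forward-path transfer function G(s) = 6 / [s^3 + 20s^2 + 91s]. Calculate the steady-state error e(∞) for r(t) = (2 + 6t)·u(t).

Lowest-order denominator term is 91s, so the open loop has 1 pole at the origin → type 1 system. By superposition:
  • 2: tracked with zero error.
  • 6t: e_ss = 6/K_v with K_v=6/91 → 91.
Total e_ss = 91.

91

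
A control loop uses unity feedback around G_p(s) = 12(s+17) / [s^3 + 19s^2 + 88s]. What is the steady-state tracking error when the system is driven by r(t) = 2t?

Factoring s from the denominator leaves a polynomial with constant term 88, so the system is type 1.
K_v = lim_{s→0} s·G_p(s) = 12·17 / 88 = 51/22.
e_ss = 2/K_v = 2/(51/22) = 44/51.

44/51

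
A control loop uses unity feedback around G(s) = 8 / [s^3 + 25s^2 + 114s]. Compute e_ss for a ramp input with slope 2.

Lowest-order denominator term is 114s, so the open loop has 1 pole at the origin → type 1 system.
K_v = lim_{s→0} s·G(s) = 8 / 114 = 4/57.
e_ss = 2/K_v = 2/(4/57) = 28.5.

28.5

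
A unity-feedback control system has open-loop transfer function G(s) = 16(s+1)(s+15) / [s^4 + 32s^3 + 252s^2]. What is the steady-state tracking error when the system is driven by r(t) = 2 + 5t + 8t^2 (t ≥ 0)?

16.8

Factoring s^2 from the denominator leaves a polynomial with constant term 252, so the system is type 2. Treating each term separately:
  • 2: tracked with zero error.
  • 5t: tracked with zero error.
  • 8t^2: e_ss = 16/K_a with K_a=20/21 → 16.8.
Total e_ss = 16.8.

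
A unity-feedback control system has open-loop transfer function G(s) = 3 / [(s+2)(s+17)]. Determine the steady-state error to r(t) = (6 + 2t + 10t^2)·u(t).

System type = 0 (no poles at s=0). Treating each term separately:
  • 6: e_ss = 6/(1+K_p) with K_p=3/34 → 204/37.
  • 2t: a type-0 system cannot track it, e_ss → ∞.
  • 10t^2: a type-0 system cannot track it, e_ss → ∞.
The unbounded component dominates.

infinity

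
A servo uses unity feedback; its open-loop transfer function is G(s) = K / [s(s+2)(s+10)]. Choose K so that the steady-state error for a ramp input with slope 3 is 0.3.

One free integrator in G(s): this is a type 1 system.
K_v = lim_{s→0} s·G(s) = K / (2·10) = 0.05·K.
e_ss = 3/K_v = 0.3 ⇒ K_v = 10 ⇒ K = 10/0.05 = 200.

200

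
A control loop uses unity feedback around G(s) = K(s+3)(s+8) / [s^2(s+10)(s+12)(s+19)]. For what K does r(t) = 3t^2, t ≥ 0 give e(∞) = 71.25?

8

The open loop has two poles at the origin → type 2 system.
K_a = lim_{s→0} s^2·G(s) = K·3·8 / (10·12·19) = (1/95)·K.
e_ss = 6/K_a = 71.25 ⇒ K_a = 8/95 ⇒ K = (8/95)/(1/95) = 8.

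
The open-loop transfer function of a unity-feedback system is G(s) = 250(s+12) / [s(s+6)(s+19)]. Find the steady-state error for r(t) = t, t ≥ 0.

System type = 1 (one pole at s=0).
K_v = lim_{s→0} s·G(s) = 250·12 / (6·19) = 500/19.
e_ss = 1/K_v = 1/(500/19) = 0.038.

0.038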